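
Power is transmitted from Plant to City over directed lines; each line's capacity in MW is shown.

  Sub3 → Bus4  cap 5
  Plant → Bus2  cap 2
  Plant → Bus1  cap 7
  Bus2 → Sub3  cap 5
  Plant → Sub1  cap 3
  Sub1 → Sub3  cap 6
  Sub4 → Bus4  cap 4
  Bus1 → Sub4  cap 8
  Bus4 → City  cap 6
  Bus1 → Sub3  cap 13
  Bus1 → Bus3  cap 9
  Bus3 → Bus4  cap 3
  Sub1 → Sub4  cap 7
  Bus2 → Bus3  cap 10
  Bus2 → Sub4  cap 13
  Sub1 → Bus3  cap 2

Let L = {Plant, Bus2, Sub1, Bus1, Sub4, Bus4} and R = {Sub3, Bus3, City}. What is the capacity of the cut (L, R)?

Edges leaving {Plant, Bus2, Sub1, Bus1, Sub4, Bus4}: Bus2→Sub3 (5), Bus2→Bus3 (10), Sub1→Sub3 (6), Sub1→Bus3 (2), Bus1→Sub3 (13), Bus1→Bus3 (9), Bus4→City (6).
Cut capacity = 5 + 10 + 6 + 2 + 13 + 9 + 6 = 51.

51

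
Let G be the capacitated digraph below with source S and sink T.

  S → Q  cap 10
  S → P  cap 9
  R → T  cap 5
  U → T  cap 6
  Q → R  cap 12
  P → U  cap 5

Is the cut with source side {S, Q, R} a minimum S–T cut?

Given cut capacity: 9 + 5 = 14.
Augment S→P→U→T: bottleneck 5, flow now 5.
Augment S→Q→R→T: bottleneck 5, flow now 10.
No augmenting path remains; maximum flow = 10.
In the residual graph, reachable from S: {S, P, Q, R}.
Min-cut edges: P→U (5), R→T (5); capacity 5 + 5 = 10.
Cut capacity 14 exceeds the max flow 10, so it is not minimum.

No — its capacity is 14, but the minimum cut has capacity 10.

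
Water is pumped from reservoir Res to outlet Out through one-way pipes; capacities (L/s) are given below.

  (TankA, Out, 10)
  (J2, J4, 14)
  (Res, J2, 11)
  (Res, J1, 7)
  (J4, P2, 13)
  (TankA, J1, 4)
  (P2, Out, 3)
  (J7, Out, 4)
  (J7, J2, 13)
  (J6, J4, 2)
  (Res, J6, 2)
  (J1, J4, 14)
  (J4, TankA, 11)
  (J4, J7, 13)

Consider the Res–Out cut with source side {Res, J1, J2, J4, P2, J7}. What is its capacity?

Edges leaving {Res, J1, J2, J4, P2, J7}: Res→J6 (2), J4→TankA (11), P2→Out (3), J7→Out (4).
Cut capacity = 2 + 11 + 3 + 4 = 20.

20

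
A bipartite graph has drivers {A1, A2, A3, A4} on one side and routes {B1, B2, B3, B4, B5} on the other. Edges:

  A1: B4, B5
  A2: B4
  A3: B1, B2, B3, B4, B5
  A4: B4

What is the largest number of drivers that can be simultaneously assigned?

3

Unit-capacity flow: source→left, listed edges, right→sink; max matching = max flow.
Augmenting path A1→B4 (+1); matched 1.
Augmenting path A3→B1 (+1); matched 2.
Augmenting path A2→B4→A1→B5 (+1); matched 3.
No augmenting path remains; maximum matching = 3.
König certificate: {A1, A3, B4} is a vertex cover of size 3 (every listed pair touches it), so no matching can be larger.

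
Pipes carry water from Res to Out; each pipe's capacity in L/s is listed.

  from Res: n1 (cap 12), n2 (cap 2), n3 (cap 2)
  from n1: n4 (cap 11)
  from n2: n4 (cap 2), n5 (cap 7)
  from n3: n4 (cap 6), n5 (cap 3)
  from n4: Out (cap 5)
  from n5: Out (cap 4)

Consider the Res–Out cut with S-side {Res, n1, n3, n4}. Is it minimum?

Given cut capacity: 2 + 3 + 5 = 10.
Augment Res→n1→n4→Out: bottleneck 5, flow now 5.
Augment Res→n2→n5→Out: bottleneck 2, flow now 7.
Augment Res→n3→n5→Out: bottleneck 2, flow now 9.
No augmenting path remains; maximum flow = 9.
In the residual graph, reachable from Res: {Res, n1, n4}.
Min-cut edges: Res→n2 (2), Res→n3 (2), n4→Out (5); capacity 2 + 2 + 5 = 9.
Cut capacity 10 exceeds the max flow 9, so it is not minimum.

No — its capacity is 10, but the minimum cut has capacity 9.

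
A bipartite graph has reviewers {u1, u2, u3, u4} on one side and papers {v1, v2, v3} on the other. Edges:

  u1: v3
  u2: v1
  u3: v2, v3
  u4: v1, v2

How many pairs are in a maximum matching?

Unit-capacity flow: source→left, listed edges, right→sink; max matching = max flow.
Augmenting path u1→v3 (+1); matched 1.
Augmenting path u2→v1 (+1); matched 2.
Augmenting path u3→v2 (+1); matched 3.
No augmenting path remains; maximum matching = 3.
König certificate: {v1, v2, v3} is a vertex cover of size 3 (every listed pair touches it), so no matching can be larger.

3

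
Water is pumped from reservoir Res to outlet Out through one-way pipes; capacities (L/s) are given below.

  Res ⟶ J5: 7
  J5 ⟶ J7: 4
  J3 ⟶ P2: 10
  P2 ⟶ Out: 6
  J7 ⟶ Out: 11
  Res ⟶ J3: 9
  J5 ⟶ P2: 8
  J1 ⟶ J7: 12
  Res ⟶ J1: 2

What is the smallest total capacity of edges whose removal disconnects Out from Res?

Augment Res→J5→J7→Out: bottleneck 4, flow now 4.
Augment Res→J5→P2→Out: bottleneck 3, flow now 7.
Augment Res→J1→J7→Out: bottleneck 2, flow now 9.
Augment Res→J3→P2→Out: bottleneck 3, flow now 12.
No augmenting path remains; maximum flow = 12.
By max-flow min-cut, the minimum cut capacity equals the max flow.
In the residual graph, reachable from Res: {Res, J5, J3, P2}.
Min-cut edges: Res→J1 (2), J5→J7 (4), P2→Out (6); capacity 2 + 4 + 6 = 12.

12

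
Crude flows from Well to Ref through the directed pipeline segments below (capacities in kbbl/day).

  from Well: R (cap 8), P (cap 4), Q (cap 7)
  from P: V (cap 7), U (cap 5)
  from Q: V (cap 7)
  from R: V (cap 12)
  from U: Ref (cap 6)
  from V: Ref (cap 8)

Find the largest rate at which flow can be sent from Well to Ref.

Augment Well→P→U→Ref: bottleneck 4, flow now 4.
Augment Well→Q→V→Ref: bottleneck 7, flow now 11.
Augment Well→R→V→Ref: bottleneck 1, flow now 12.
No augmenting path remains; maximum flow = 12.
In the residual graph, reachable from Well: {Well, Q, R, V}.
Min-cut edges: Well→P (4), V→Ref (8); capacity 4 + 8 = 12.
This cut is saturated, so no flow can exceed 12.

12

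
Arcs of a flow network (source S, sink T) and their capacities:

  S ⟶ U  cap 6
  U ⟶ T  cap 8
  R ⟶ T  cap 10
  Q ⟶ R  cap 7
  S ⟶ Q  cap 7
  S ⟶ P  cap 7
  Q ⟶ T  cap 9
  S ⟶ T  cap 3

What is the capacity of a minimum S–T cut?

Augment S→T: bottleneck 3, flow now 3.
Augment S→Q→T: bottleneck 7, flow now 10.
Augment S→U→T: bottleneck 6, flow now 16.
No augmenting path remains; maximum flow = 16.
By max-flow min-cut, the minimum cut capacity equals the max flow.
In the residual graph, reachable from S: {S, P}.
Min-cut edges: S→Q (7), S→U (6), S→T (3); capacity 7 + 6 + 3 = 16.

16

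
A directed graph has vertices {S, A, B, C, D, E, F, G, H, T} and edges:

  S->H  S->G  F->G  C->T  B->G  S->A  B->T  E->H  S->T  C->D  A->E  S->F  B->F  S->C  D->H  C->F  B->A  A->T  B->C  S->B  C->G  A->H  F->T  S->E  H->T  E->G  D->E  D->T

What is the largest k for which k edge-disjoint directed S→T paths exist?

6

Assign every edge capacity 1; by Menger, the answer equals the max flow.
Path S→T (+1); total 1.
Path S→A→T (+1); total 2.
Path S→B→T (+1); total 3.
Path S→C→T (+1); total 4.
Path S→F→T (+1); total 5.
Path S→H→T (+1); total 6.
No residual S→T path; max flow = 6.
Certifying cut of size 6: {H→T, S→A, S→B, S→C, S→F, S→T}.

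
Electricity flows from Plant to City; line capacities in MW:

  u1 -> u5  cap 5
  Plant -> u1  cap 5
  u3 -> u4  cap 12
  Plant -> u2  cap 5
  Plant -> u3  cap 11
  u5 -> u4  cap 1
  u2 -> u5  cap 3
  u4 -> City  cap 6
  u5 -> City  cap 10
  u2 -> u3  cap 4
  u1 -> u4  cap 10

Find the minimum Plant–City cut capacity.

14

Augment Plant→u1→u4→City: bottleneck 5, flow now 5.
Augment Plant→u2→u5→City: bottleneck 3, flow now 8.
Augment Plant→u3→u4→City: bottleneck 1, flow now 9.
Augment Plant→u3→u4→u1→u5→City: bottleneck 5, flow now 14. (uses reverse residual edge)
No augmenting path remains; maximum flow = 14.
By max-flow min-cut, the minimum cut capacity equals the max flow.
In the residual graph, reachable from Plant: {Plant, u2, u3, u4}.
Min-cut edges: Plant→u1 (5), u2→u5 (3), u4→City (6); capacity 5 + 3 + 6 = 14.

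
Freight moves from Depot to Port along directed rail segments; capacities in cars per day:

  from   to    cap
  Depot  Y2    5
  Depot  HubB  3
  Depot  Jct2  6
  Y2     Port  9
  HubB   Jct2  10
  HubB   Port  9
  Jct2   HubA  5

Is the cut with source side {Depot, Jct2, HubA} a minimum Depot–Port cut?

Given cut capacity: 5 + 3 = 8.
Augment Depot→Y2→Port: bottleneck 5, flow now 5.
Augment Depot→HubB→Port: bottleneck 3, flow now 8.
No augmenting path remains; maximum flow = 8.
Cut capacity 8 equals the max flow, so it is a minimum cut.

Yes — it is a minimum cut (capacity 8).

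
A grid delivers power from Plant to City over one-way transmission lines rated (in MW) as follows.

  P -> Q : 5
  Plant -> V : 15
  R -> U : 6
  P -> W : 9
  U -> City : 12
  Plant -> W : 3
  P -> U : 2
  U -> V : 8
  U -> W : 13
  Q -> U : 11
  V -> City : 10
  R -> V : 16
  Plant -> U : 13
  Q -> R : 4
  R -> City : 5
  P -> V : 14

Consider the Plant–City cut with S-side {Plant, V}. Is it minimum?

No — its capacity is 26, but the minimum cut has capacity 22.

Given cut capacity: 13 + 3 + 10 = 26.
Augment Plant→U→City: bottleneck 12, flow now 12.
Augment Plant→V→City: bottleneck 10, flow now 22.
No augmenting path remains; maximum flow = 22.
In the residual graph, reachable from Plant: {Plant, U, V, W}.
Min-cut edges: U→City (12), V→City (10); capacity 12 + 10 = 22.
Cut capacity 26 exceeds the max flow 22, so it is not minimum.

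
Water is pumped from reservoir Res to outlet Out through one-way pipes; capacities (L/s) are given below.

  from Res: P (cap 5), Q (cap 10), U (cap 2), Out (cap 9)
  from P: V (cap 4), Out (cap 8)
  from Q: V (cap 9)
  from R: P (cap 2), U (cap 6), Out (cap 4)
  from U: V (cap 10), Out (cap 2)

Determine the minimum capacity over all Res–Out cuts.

Augment Res→Out: bottleneck 9, flow now 9.
Augment Res→P→Out: bottleneck 5, flow now 14.
Augment Res→U→Out: bottleneck 2, flow now 16.
No augmenting path remains; maximum flow = 16.
By max-flow min-cut, the minimum cut capacity equals the max flow.
In the residual graph, reachable from Res: {Res, Q, V}.
Min-cut edges: Res→P (5), Res→U (2), Res→Out (9); capacity 5 + 2 + 9 = 16.

16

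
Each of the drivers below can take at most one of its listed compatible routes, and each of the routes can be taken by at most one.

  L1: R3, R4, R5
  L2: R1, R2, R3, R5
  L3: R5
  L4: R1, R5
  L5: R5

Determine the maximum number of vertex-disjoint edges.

4

Unit-capacity flow: source→left, listed edges, right→sink; max matching = max flow.
Augmenting path L1→R3 (+1); matched 1.
Augmenting path L2→R1 (+1); matched 2.
Augmenting path L3→R5 (+1); matched 3.
Augmenting path L4→R1→L2→R2 (+1); matched 4.
No augmenting path remains; maximum matching = 4.
König certificate: {L1, L2, L4, R5} is a vertex cover of size 4 (every listed pair touches it), so no matching can be larger.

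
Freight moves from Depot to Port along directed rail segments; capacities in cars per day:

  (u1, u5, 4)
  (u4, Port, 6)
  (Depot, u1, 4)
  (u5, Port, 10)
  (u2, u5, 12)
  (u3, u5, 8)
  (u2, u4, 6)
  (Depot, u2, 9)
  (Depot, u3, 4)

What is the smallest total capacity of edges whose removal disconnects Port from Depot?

Augment Depot→u1→u5→Port: bottleneck 4, flow now 4.
Augment Depot→u2→u4→Port: bottleneck 6, flow now 10.
Augment Depot→u2→u5→Port: bottleneck 3, flow now 13.
Augment Depot→u3→u5→Port: bottleneck 3, flow now 16.
No augmenting path remains; maximum flow = 16.
By max-flow min-cut, the minimum cut capacity equals the max flow.
In the residual graph, reachable from Depot: {Depot, u1, u2, u3, u5}.
Min-cut edges: u2→u4 (6), u5→Port (10); capacity 6 + 10 = 16.

16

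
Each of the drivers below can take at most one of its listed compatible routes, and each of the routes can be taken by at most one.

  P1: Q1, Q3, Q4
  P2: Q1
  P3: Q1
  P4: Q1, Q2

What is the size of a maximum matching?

Unit-capacity flow: source→left, listed edges, right→sink; max matching = max flow.
Augmenting path P1→Q1 (+1); matched 1.
Augmenting path P4→Q2 (+1); matched 2.
Augmenting path P2→Q1→P1→Q3 (+1); matched 3.
No augmenting path remains; maximum matching = 3.
König certificate: {P1, P4, Q1} is a vertex cover of size 3 (every listed pair touches it), so no matching can be larger.

3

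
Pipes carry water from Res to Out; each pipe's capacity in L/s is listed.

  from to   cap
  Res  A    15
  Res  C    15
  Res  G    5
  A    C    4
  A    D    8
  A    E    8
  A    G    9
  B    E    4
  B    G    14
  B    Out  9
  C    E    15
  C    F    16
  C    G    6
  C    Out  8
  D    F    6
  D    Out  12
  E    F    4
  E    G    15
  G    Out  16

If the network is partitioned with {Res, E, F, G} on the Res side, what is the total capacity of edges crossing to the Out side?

46

Edges leaving {Res, E, F, G}: Res→A (15), Res→C (15), G→Out (16).
Cut capacity = 15 + 15 + 16 = 46.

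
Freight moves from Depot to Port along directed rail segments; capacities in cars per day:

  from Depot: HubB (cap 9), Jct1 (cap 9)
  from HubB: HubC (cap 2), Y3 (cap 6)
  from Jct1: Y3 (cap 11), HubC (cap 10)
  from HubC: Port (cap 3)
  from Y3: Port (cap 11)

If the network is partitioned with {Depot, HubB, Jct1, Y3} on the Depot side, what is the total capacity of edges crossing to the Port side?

Edges leaving {Depot, HubB, Jct1, Y3}: HubB→HubC (2), Jct1→HubC (10), Y3→Port (11).
Cut capacity = 2 + 10 + 11 = 23.

23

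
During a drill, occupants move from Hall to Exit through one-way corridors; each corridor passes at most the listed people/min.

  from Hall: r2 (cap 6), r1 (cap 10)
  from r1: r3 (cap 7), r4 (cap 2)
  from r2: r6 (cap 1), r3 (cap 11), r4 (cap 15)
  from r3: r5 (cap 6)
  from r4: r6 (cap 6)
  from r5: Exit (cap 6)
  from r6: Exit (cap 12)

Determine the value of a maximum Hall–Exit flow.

13

Augment Hall→r2→r6→Exit: bottleneck 1, flow now 1.
Augment Hall→r1→r3→r5→Exit: bottleneck 6, flow now 7.
Augment Hall→r1→r4→r6→Exit: bottleneck 2, flow now 9.
Augment Hall→r2→r4→r6→Exit: bottleneck 4, flow now 13.
No augmenting path remains; maximum flow = 13.
In the residual graph, reachable from Hall: {Hall, r1, r2, r3, r4}.
Min-cut edges: r2→r6 (1), r3→r5 (6), r4→r6 (6); capacity 1 + 6 + 6 = 13.
This cut is saturated, so no flow can exceed 13.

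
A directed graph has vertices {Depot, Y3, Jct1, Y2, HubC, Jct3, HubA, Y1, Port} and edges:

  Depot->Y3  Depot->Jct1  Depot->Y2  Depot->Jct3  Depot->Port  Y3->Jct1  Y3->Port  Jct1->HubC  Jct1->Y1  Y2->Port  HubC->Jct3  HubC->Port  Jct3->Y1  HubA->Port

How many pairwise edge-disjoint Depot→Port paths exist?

4

Assign every edge capacity 1; by Menger, the answer equals the max flow.
Path Depot→Port (+1); total 1.
Path Depot→Y3→Port (+1); total 2.
Path Depot→Y2→Port (+1); total 3.
Path Depot→Jct1→HubC→Port (+1); total 4.
No residual Depot→Port path; max flow = 4.
Certifying cut of size 4: {Depot→Jct1, Depot→Port, Depot→Y2, Depot→Y3}.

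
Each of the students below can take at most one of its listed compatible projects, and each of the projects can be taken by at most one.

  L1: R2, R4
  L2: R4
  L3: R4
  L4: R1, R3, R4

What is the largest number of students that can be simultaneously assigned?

3

Unit-capacity flow: source→left, listed edges, right→sink; max matching = max flow.
Augmenting path L1→R2 (+1); matched 1.
Augmenting path L2→R4 (+1); matched 2.
Augmenting path L4→R1 (+1); matched 3.
No augmenting path remains; maximum matching = 3.
König certificate: {L1, L4, R4} is a vertex cover of size 3 (every listed pair touches it), so no matching can be larger.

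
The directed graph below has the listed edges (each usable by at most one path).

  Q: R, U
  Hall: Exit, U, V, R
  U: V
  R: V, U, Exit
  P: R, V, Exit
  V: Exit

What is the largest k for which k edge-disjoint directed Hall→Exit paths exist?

3

Assign every edge capacity 1; by Menger, the answer equals the max flow.
Path Hall→Exit (+1); total 1.
Path Hall→R→Exit (+1); total 2.
Path Hall→V→Exit (+1); total 3.
No residual Hall→Exit path; max flow = 3.
Certifying cut of size 3: {Hall→Exit, Hall→R, V→Exit}.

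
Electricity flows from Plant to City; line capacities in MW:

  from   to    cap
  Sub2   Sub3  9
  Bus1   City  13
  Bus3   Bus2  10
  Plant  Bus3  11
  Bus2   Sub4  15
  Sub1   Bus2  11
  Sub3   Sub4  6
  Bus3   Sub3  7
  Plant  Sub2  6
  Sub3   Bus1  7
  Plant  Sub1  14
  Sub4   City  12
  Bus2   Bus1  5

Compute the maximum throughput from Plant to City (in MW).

24

Augment Plant→Bus3→Sub3→Sub4→City: bottleneck 6, flow now 6.
Augment Plant→Bus3→Sub3→Bus1→City: bottleneck 1, flow now 7.
Augment Plant→Bus3→Bus2→Sub4→City: bottleneck 4, flow now 11.
Augment Plant→Sub1→Bus2→Sub4→City: bottleneck 2, flow now 13.
Augment Plant→Sub1→Bus2→Bus1→City: bottleneck 5, flow now 18.
Augment Plant→Sub2→Sub3→Bus1→City: bottleneck 6, flow now 24.
No augmenting path remains; maximum flow = 24.
In the residual graph, reachable from Plant: {Plant, Bus3, Sub1, Sub2, Sub3, Bus2, Sub4}.
Min-cut edges: Sub3→Bus1 (7), Bus2→Bus1 (5), Sub4→City (12); capacity 7 + 5 + 12 = 24.
This cut is saturated, so no flow can exceed 24.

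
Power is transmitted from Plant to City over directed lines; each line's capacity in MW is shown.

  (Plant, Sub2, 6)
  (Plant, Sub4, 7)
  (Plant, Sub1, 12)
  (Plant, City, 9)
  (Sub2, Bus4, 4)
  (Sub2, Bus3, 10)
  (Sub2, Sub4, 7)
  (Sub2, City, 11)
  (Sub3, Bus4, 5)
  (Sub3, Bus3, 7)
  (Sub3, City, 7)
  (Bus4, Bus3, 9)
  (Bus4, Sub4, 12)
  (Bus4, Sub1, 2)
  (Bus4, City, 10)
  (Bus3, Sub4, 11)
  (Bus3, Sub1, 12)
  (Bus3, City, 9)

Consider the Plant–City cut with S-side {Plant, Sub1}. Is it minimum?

Given cut capacity: 6 + 7 + 9 = 22.
Augment Plant→City: bottleneck 9, flow now 9.
Augment Plant→Sub2→City: bottleneck 6, flow now 15.
No augmenting path remains; maximum flow = 15.
In the residual graph, reachable from Plant: {Plant, Sub4, Sub1}.
Min-cut edges: Plant→Sub2 (6), Plant→City (9); capacity 6 + 9 = 15.
Cut capacity 22 exceeds the max flow 15, so it is not minimum.

No — its capacity is 22, but the minimum cut has capacity 15.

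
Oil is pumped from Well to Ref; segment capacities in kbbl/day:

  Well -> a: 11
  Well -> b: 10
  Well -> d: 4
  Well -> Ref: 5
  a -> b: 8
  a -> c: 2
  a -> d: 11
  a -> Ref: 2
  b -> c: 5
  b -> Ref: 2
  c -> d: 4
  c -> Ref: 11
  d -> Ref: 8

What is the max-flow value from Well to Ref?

24

Augment Well→Ref: bottleneck 5, flow now 5.
Augment Well→a→Ref: bottleneck 2, flow now 7.
Augment Well→b→Ref: bottleneck 2, flow now 9.
Augment Well→d→Ref: bottleneck 4, flow now 13.
Augment Well→a→c→Ref: bottleneck 2, flow now 15.
Augment Well→a→d→Ref: bottleneck 4, flow now 19.
Augment Well→b→c→Ref: bottleneck 5, flow now 24.
No augmenting path remains; maximum flow = 24.
In the residual graph, reachable from Well: {Well, a, b, d}.
Min-cut edges: Well→Ref (5), a→c (2), a→Ref (2), b→c (5), b→Ref (2), d→Ref (8); capacity 5 + 2 + 2 + 5 + 2 + 8 = 24.
This cut is saturated, so no flow can exceed 24.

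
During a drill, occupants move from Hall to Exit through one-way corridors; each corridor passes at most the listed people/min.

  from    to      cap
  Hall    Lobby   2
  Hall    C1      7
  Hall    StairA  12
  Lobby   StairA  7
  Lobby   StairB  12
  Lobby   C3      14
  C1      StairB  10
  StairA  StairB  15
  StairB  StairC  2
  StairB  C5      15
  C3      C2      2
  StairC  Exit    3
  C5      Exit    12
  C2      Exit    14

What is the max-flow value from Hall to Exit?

16

Augment Hall→Lobby→StairB→StairC→Exit: bottleneck 2, flow now 2.
Augment Hall→C1→StairB→C5→Exit: bottleneck 7, flow now 9.
Augment Hall→StairA→StairB→C5→Exit: bottleneck 5, flow now 14.
Augment Hall→StairA→StairB→Lobby→C3→C2→Exit: bottleneck 2, flow now 16. (uses reverse residual edge)
No augmenting path remains; maximum flow = 16.
In the residual graph, reachable from Hall: {Hall, C1, StairA, StairB, C5}.
Min-cut edges: Hall→Lobby (2), StairB→StairC (2), C5→Exit (12); capacity 2 + 2 + 12 = 16.
This cut is saturated, so no flow can exceed 16.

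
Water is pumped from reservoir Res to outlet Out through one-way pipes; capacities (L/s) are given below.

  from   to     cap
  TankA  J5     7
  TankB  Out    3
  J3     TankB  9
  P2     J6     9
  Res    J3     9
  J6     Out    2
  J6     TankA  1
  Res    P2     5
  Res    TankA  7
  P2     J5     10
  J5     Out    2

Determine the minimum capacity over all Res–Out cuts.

7

Augment Res→P2→J6→Out: bottleneck 2, flow now 2.
Augment Res→P2→J5→Out: bottleneck 2, flow now 4.
Augment Res→J3→TankB→Out: bottleneck 3, flow now 7.
No augmenting path remains; maximum flow = 7.
By max-flow min-cut, the minimum cut capacity equals the max flow.
In the residual graph, reachable from Res: {Res, P2, J3, TankA, TankB, J6, J5}.
Min-cut edges: TankB→Out (3), J6→Out (2), J5→Out (2); capacity 3 + 2 + 2 = 7.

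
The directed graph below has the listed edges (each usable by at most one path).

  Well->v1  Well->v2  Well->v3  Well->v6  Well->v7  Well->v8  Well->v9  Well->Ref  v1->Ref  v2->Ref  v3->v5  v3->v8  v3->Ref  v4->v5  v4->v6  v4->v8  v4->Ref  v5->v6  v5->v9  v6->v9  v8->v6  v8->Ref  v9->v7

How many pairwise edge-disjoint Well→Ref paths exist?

5

Assign every edge capacity 1; by Menger, the answer equals the max flow.
Path Well→Ref (+1); total 1.
Path Well→v1→Ref (+1); total 2.
Path Well→v2→Ref (+1); total 3.
Path Well→v3→Ref (+1); total 4.
Path Well→v8→Ref (+1); total 5.
No residual Well→Ref path; max flow = 5.
Certifying cut of size 5: {Well→Ref, Well→v1, Well→v2, Well→v3, Well→v8}.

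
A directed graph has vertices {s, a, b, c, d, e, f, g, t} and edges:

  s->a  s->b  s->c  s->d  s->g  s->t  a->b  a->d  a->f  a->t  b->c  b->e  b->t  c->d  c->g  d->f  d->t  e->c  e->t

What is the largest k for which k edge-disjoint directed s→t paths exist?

Assign every edge capacity 1; by Menger, the answer equals the max flow.
Path s→t (+1); total 1.
Path s→a→t (+1); total 2.
Path s→b→t (+1); total 3.
Path s→d→t (+1); total 4.
No residual s→t path; max flow = 4.
Certifying cut of size 4: {d→t, s→a, s→b, s→t}.

4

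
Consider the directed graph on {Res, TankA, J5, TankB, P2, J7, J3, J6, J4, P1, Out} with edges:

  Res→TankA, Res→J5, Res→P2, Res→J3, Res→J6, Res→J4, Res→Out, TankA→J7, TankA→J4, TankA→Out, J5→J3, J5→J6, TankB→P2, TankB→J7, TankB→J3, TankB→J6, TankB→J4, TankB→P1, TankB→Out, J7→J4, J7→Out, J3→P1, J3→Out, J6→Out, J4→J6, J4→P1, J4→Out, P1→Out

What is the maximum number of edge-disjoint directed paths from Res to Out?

Assign every edge capacity 1; by Menger, the answer equals the max flow.
Path Res→Out (+1); total 1.
Path Res→TankA→Out (+1); total 2.
Path Res→J3→Out (+1); total 3.
Path Res→J6→Out (+1); total 4.
Path Res→J4→Out (+1); total 5.
Path Res→J5→J3→P1→Out (+1); total 6.
No residual Res→Out path; max flow = 6.
Certifying cut of size 6: {Res→J3, Res→J4, Res→J5, Res→J6, Res→Out, Res→TankA}.

6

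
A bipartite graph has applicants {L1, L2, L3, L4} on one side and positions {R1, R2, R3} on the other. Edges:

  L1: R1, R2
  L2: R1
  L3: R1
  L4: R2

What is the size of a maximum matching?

Unit-capacity flow: source→left, listed edges, right→sink; max matching = max flow.
Augmenting path L1→R1 (+1); matched 1.
Augmenting path L4→R2 (+1); matched 2.
No augmenting path remains; maximum matching = 2.
König certificate: {R1, R2} is a vertex cover of size 2 (every listed pair touches it), so no matching can be larger.

2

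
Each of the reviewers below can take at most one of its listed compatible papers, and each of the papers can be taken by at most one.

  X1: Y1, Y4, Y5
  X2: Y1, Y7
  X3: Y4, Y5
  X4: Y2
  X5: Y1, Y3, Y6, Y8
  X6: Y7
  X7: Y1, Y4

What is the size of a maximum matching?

6

Unit-capacity flow: source→left, listed edges, right→sink; max matching = max flow.
Augmenting path X1→Y1 (+1); matched 1.
Augmenting path X2→Y7 (+1); matched 2.
Augmenting path X3→Y4 (+1); matched 3.
Augmenting path X4→Y2 (+1); matched 4.
Augmenting path X5→Y3 (+1); matched 5.
Augmenting path X7→Y1→X1→Y5 (+1); matched 6.
No augmenting path remains; maximum matching = 6.
König certificate: {X4, X5, Y1, Y4, Y5, Y7} is a vertex cover of size 6 (every listed pair touches it), so no matching can be larger.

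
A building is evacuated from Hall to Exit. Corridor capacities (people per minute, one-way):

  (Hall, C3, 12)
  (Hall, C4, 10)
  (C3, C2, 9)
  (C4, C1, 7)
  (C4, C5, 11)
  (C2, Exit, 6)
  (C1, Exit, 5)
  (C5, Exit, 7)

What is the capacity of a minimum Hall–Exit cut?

Augment Hall→C3→C2→Exit: bottleneck 6, flow now 6.
Augment Hall→C4→C1→Exit: bottleneck 5, flow now 11.
Augment Hall→C4→C5→Exit: bottleneck 5, flow now 16.
No augmenting path remains; maximum flow = 16.
By max-flow min-cut, the minimum cut capacity equals the max flow.
In the residual graph, reachable from Hall: {Hall, C3, C2}.
Min-cut edges: Hall→C4 (10), C2→Exit (6); capacity 10 + 6 = 16.

16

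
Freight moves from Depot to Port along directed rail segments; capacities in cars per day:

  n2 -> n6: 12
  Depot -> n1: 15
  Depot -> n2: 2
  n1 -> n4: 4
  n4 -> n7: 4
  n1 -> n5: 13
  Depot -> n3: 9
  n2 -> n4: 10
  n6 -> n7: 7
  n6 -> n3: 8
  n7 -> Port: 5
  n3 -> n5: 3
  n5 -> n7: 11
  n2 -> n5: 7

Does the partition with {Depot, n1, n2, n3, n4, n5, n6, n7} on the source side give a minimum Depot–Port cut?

Yes — it is a minimum cut (capacity 5).

Given cut capacity: 5 = 5.
Augment Depot→n1→n4→n7→Port: bottleneck 4, flow now 4.
Augment Depot→n1→n5→n7→Port: bottleneck 1, flow now 5.
No augmenting path remains; maximum flow = 5.
Cut capacity 5 equals the max flow, so it is a minimum cut.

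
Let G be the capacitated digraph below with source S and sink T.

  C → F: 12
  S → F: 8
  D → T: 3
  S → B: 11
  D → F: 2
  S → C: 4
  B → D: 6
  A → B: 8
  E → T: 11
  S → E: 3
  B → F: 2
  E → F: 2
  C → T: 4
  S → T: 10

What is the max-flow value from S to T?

20

Augment S→T: bottleneck 10, flow now 10.
Augment S→C→T: bottleneck 4, flow now 14.
Augment S→E→T: bottleneck 3, flow now 17.
Augment S→B→D→T: bottleneck 3, flow now 20.
No augmenting path remains; maximum flow = 20.
In the residual graph, reachable from S: {S, B, D, F}.
Min-cut edges: S→C (4), S→E (3), S→T (10), D→T (3); capacity 4 + 3 + 10 + 3 = 20.
This cut is saturated, so no flow can exceed 20.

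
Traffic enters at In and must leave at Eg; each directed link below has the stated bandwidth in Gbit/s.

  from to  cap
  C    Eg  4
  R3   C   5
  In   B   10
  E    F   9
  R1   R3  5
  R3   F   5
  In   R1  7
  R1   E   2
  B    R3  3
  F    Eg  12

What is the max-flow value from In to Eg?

10

Augment In→B→R3→F→Eg: bottleneck 3, flow now 3.
Augment In→R1→E→F→Eg: bottleneck 2, flow now 5.
Augment In→R1→R3→F→Eg: bottleneck 2, flow now 7.
Augment In→R1→R3→C→Eg: bottleneck 3, flow now 10.
No augmenting path remains; maximum flow = 10.
In the residual graph, reachable from In: {In, B}.
Min-cut edges: In→R1 (7), B→R3 (3); capacity 7 + 3 = 10.
This cut is saturated, so no flow can exceed 10.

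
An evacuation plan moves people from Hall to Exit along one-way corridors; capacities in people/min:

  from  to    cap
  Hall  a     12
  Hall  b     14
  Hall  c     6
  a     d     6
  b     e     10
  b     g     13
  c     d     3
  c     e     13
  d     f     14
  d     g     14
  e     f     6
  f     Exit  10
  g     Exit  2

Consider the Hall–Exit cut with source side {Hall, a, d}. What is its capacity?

48

Edges leaving {Hall, a, d}: Hall→b (14), Hall→c (6), d→f (14), d→g (14).
Cut capacity = 14 + 6 + 14 + 14 = 48.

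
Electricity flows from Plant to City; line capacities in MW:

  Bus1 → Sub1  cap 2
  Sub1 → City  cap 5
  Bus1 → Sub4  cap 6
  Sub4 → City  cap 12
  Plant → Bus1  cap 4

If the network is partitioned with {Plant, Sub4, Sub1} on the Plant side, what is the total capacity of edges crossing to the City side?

21

Edges leaving {Plant, Sub4, Sub1}: Plant→Bus1 (4), Sub4→City (12), Sub1→City (5).
Cut capacity = 4 + 12 + 5 = 21.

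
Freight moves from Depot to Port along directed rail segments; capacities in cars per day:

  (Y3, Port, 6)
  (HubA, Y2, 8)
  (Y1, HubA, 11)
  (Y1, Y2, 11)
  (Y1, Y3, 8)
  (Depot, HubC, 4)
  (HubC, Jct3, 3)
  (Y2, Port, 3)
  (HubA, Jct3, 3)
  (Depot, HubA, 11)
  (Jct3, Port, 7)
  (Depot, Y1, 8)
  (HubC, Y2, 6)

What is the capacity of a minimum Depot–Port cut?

15

Augment Depot→HubA→Y2→Port: bottleneck 3, flow now 3.
Augment Depot→HubA→Jct3→Port: bottleneck 3, flow now 6.
Augment Depot→Y1→Y3→Port: bottleneck 6, flow now 12.
Augment Depot→HubC→Jct3→Port: bottleneck 3, flow now 15.
No augmenting path remains; maximum flow = 15.
By max-flow min-cut, the minimum cut capacity equals the max flow.
In the residual graph, reachable from Depot: {Depot, HubA, Y1, HubC, Y2, Y3}.
Min-cut edges: HubA→Jct3 (3), HubC→Jct3 (3), Y2→Port (3), Y3→Port (6); capacity 3 + 3 + 3 + 6 = 15.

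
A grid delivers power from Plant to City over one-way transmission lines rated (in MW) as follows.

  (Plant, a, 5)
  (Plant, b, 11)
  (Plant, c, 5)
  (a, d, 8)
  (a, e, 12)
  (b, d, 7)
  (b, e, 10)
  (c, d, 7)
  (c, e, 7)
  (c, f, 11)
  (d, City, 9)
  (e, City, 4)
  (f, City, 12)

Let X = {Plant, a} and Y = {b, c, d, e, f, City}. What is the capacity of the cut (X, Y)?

Edges leaving {Plant, a}: Plant→b (11), Plant→c (5), a→d (8), a→e (12).
Cut capacity = 11 + 5 + 8 + 12 = 36.

36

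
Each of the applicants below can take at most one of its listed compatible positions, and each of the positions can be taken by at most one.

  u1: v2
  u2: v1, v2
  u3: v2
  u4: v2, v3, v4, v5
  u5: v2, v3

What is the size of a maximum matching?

Unit-capacity flow: source→left, listed edges, right→sink; max matching = max flow.
Augmenting path u1→v2 (+1); matched 1.
Augmenting path u2→v1 (+1); matched 2.
Augmenting path u4→v3 (+1); matched 3.
Augmenting path u5→v3→u4→v4 (+1); matched 4.
No augmenting path remains; maximum matching = 4.
König certificate: {u2, u4, u5, v2} is a vertex cover of size 4 (every listed pair touches it), so no matching can be larger.

4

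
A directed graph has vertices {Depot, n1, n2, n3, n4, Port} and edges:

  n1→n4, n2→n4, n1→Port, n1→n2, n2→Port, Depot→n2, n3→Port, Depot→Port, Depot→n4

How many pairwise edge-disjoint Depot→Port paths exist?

2

Assign every edge capacity 1; by Menger, the answer equals the max flow.
Path Depot→Port (+1); total 1.
Path Depot→n2→Port (+1); total 2.
No residual Depot→Port path; max flow = 2.
Certifying cut of size 2: {Depot→Port, Depot→n2}.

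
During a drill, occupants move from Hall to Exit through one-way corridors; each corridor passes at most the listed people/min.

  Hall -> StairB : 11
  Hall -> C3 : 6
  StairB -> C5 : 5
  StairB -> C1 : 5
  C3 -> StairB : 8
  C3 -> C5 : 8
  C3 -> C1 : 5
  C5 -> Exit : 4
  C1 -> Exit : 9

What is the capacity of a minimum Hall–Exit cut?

13

Augment Hall→StairB→C5→Exit: bottleneck 4, flow now 4.
Augment Hall→StairB→C1→Exit: bottleneck 5, flow now 9.
Augment Hall→C3→C1→Exit: bottleneck 4, flow now 13.
No augmenting path remains; maximum flow = 13.
By max-flow min-cut, the minimum cut capacity equals the max flow.
In the residual graph, reachable from Hall: {Hall, StairB, C3, C5, C1}.
Min-cut edges: C5→Exit (4), C1→Exit (9); capacity 4 + 9 = 13.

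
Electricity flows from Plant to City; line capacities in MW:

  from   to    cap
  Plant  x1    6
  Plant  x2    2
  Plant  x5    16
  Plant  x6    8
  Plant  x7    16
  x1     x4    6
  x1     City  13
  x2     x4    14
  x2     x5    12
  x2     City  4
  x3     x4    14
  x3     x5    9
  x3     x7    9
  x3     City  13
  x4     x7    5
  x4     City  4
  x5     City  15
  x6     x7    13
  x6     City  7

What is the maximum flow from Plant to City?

Augment Plant→x1→City: bottleneck 6, flow now 6.
Augment Plant→x2→City: bottleneck 2, flow now 8.
Augment Plant→x5→City: bottleneck 15, flow now 23.
Augment Plant→x6→City: bottleneck 7, flow now 30.
No augmenting path remains; maximum flow = 30.
In the residual graph, reachable from Plant: {Plant, x5, x6, x7}.
Min-cut edges: Plant→x1 (6), Plant→x2 (2), x5→City (15), x6→City (7); capacity 6 + 2 + 15 + 7 = 30.
This cut is saturated, so no flow can exceed 30.

30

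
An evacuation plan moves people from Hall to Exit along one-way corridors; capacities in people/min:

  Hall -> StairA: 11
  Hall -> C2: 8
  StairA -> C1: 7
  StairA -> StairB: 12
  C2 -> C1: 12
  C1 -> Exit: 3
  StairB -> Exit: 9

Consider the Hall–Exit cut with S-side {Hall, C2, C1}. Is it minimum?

Given cut capacity: 11 + 3 = 14.
Augment Hall→StairA→C1→Exit: bottleneck 3, flow now 3.
Augment Hall→StairA→StairB→Exit: bottleneck 8, flow now 11.
Augment Hall→C2→C1→StairA→StairB→Exit: bottleneck 1, flow now 12. (uses reverse residual edge)
No augmenting path remains; maximum flow = 12.
In the residual graph, reachable from Hall: {Hall, StairA, C2, C1, StairB}.
Min-cut edges: C1→Exit (3), StairB→Exit (9); capacity 3 + 9 = 12.
Cut capacity 14 exceeds the max flow 12, so it is not minimum.

No — its capacity is 14, but the minimum cut has capacity 12.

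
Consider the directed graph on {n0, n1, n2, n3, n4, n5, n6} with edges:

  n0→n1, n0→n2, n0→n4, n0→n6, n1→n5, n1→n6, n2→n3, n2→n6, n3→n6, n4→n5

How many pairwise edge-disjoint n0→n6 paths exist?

3

Assign every edge capacity 1; by Menger, the answer equals the max flow.
Path n0→n6 (+1); total 1.
Path n0→n1→n6 (+1); total 2.
Path n0→n2→n6 (+1); total 3.
No residual n0→n6 path; max flow = 3.
Certifying cut of size 3: {n0→n1, n0→n2, n0→n6}.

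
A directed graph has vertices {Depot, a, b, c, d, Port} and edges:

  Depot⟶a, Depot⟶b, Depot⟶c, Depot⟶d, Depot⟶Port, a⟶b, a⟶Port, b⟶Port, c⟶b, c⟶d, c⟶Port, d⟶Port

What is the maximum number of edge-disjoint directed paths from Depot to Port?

5

Assign every edge capacity 1; by Menger, the answer equals the max flow.
Path Depot→Port (+1); total 1.
Path Depot→a→Port (+1); total 2.
Path Depot→b→Port (+1); total 3.
Path Depot→c→Port (+1); total 4.
Path Depot→d→Port (+1); total 5.
No residual Depot→Port path; max flow = 5.
Certifying cut of size 5: {Depot→Port, Depot→a, Depot→b, Depot→c, Depot→d}.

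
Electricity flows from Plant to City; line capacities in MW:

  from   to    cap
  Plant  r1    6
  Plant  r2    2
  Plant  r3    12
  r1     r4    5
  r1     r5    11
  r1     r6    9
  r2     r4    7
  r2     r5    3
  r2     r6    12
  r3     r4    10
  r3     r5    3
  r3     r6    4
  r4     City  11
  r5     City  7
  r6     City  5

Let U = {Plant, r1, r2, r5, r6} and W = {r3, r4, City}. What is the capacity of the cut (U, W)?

36

Edges leaving {Plant, r1, r2, r5, r6}: Plant→r3 (12), r1→r4 (5), r2→r4 (7), r5→City (7), r6→City (5).
Cut capacity = 12 + 5 + 7 + 7 + 5 = 36.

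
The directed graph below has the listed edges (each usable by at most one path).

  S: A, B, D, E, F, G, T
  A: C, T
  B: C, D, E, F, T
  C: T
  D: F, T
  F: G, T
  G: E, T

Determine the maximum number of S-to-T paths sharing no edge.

6

Assign every edge capacity 1; by Menger, the answer equals the max flow.
Path S→T (+1); total 1.
Path S→A→T (+1); total 2.
Path S→B→T (+1); total 3.
Path S→D→T (+1); total 4.
Path S→F→T (+1); total 5.
Path S→G→T (+1); total 6.
No residual S→T path; max flow = 6.
Certifying cut of size 6: {S→A, S→B, S→D, S→F, S→G, S→T}.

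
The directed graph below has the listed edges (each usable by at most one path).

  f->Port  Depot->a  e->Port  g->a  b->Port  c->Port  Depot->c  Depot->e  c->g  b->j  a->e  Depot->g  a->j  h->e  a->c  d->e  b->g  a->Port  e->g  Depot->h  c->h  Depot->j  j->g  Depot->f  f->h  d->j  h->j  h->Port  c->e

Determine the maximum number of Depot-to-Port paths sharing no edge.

5

Assign every edge capacity 1; by Menger, the answer equals the max flow.
Path Depot→a→Port (+1); total 1.
Path Depot→c→Port (+1); total 2.
Path Depot→e→Port (+1); total 3.
Path Depot→f→Port (+1); total 4.
Path Depot→h→Port (+1); total 5.
No residual Depot→Port path; max flow = 5.
Certifying cut of size 5: {Depot→f, a→Port, c→Port, e→Port, h→Port}.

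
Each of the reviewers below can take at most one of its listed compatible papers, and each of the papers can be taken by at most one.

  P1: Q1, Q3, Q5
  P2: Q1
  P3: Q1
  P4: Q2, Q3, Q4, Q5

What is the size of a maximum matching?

3

Unit-capacity flow: source→left, listed edges, right→sink; max matching = max flow.
Augmenting path P1→Q1 (+1); matched 1.
Augmenting path P4→Q2 (+1); matched 2.
Augmenting path P2→Q1→P1→Q3 (+1); matched 3.
No augmenting path remains; maximum matching = 3.
König certificate: {P1, P4, Q1} is a vertex cover of size 3 (every listed pair touches it), so no matching can be larger.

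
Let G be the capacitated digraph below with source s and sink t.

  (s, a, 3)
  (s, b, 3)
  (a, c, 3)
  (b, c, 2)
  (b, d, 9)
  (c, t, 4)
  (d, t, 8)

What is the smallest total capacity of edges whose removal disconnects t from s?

6

Augment s→a→c→t: bottleneck 3, flow now 3.
Augment s→b→c→t: bottleneck 1, flow now 4.
Augment s→b→d→t: bottleneck 2, flow now 6.
No augmenting path remains; maximum flow = 6.
By max-flow min-cut, the minimum cut capacity equals the max flow.
In the residual graph, reachable from s: {s}.
Min-cut edges: s→a (3), s→b (3); capacity 3 + 3 = 6.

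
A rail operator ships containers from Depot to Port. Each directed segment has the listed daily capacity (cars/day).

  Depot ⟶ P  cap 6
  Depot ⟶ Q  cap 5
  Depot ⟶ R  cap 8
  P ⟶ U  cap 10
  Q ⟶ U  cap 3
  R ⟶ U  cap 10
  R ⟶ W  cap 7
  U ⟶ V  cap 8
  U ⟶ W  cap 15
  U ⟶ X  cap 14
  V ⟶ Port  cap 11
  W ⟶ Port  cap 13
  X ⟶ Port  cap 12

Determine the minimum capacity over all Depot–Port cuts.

Augment Depot→R→W→Port: bottleneck 7, flow now 7.
Augment Depot→P→U→V→Port: bottleneck 6, flow now 13.
Augment Depot→Q→U→V→Port: bottleneck 2, flow now 15.
Augment Depot→Q→U→W→Port: bottleneck 1, flow now 16.
Augment Depot→R→U→W→Port: bottleneck 1, flow now 17.
No augmenting path remains; maximum flow = 17.
By max-flow min-cut, the minimum cut capacity equals the max flow.
In the residual graph, reachable from Depot: {Depot, Q}.
Min-cut edges: Depot→P (6), Depot→R (8), Q→U (3); capacity 6 + 8 + 3 = 17.

17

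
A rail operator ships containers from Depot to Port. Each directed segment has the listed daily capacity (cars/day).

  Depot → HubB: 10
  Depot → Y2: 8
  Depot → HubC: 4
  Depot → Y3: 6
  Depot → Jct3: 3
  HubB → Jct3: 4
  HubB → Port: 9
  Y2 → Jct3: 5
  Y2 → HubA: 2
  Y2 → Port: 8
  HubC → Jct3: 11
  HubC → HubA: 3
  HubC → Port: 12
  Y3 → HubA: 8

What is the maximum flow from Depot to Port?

21

Augment Depot→HubB→Port: bottleneck 9, flow now 9.
Augment Depot→Y2→Port: bottleneck 8, flow now 17.
Augment Depot→HubC→Port: bottleneck 4, flow now 21.
No augmenting path remains; maximum flow = 21.
In the residual graph, reachable from Depot: {Depot, HubB, Y3, Jct3, HubA}.
Min-cut edges: Depot→Y2 (8), Depot→HubC (4), HubB→Port (9); capacity 8 + 4 + 9 = 21.
This cut is saturated, so no flow can exceed 21.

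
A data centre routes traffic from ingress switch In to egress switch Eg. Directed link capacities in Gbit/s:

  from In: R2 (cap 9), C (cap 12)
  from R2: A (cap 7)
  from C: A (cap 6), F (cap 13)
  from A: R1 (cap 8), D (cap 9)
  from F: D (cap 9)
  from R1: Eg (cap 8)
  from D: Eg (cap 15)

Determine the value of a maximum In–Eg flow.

Augment In→R2→A→R1→Eg: bottleneck 7, flow now 7.
Augment In→C→A→R1→Eg: bottleneck 1, flow now 8.
Augment In→C→A→D→Eg: bottleneck 5, flow now 13.
Augment In→C→F→D→Eg: bottleneck 6, flow now 19.
No augmenting path remains; maximum flow = 19.
In the residual graph, reachable from In: {In, R2}.
Min-cut edges: In→C (12), R2→A (7); capacity 12 + 7 = 19.
This cut is saturated, so no flow can exceed 19.

19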